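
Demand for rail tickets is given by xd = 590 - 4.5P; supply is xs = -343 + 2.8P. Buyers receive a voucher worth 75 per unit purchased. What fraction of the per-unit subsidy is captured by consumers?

Pre-subsidy: 590 - 4.5P = -343 + 2.8P gives P* = 9330/73, x* = 1085/73.
With the rebate, buyers effectively pay Pb = Ps − 75, where Ps is the price sellers receive.
Demand in terms of Ps becomes xd = 590 − 4.5(Ps − 75) = 927.5 - 4.5Ps. Setting this equal to supply: 927.5 - 4.5Ps = -343 + 2.8Ps, so Ps = 12705/73.
Buyers pay Pb = 12705/73 − 75 = 7230/73; x' = -343 + 2.8·(12705/73) = 10535/73.
Buyers' price falls by P* − Pb = 9330/73 − 7230/73 = 2100/73; sellers' price rises by Ps − P* = 12705/73 − 9330/73 = 3375/73.
So consumers capture (2100/73)/75 = 28/73 of each unit of subsidy.

Consumer share = 28/73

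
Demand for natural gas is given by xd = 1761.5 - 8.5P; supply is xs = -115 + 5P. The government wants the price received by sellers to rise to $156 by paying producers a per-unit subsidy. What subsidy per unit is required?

At a seller price of 156, quantity supplied is -115 + 5·156 = 665.
Buyers absorb 665 only when they pay Pb with 1761.5 − 8.5·Pb = 665, i.e. Pb = 129.
s = Ps − Pb = 156 − 129 = 27.

Required subsidy s = $27 per unit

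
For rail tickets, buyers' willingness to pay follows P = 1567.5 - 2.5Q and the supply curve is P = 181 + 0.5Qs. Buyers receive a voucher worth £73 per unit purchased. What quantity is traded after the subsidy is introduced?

Pre-subsidy: 1567.5 - 2.5Q = 181 + 0.5Q gives Q* = 2773/6 and P* = 4945/12.
With the rebate, buyers effectively pay Pb = Ps − 73, where Ps is the price sellers receive.
On the curves, Pb = 1567.5 - 2.5Q and Ps = 181 + 0.5Q; the wedge Ps − Pb = 73 gives 181 + 0.5Q − (1567.5 - 2.5Q) = 73, so Q' = 486.5.
Then Pb = 1567.5 − 2.5·486.5 = 351.25 and Ps = 181 + 0.5·486.5 = 424.25.

Q' = 486.5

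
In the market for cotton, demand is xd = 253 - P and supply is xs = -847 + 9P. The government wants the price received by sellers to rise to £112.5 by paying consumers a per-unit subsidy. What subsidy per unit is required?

At a seller price of 112.5, quantity supplied is -847 + 9·112.5 = 165.5.
Buyers absorb 165.5 only when they pay Pb with 253 − 1·Pb = 165.5, i.e. Pb = 87.5.
s = Ps − Pb = 112.5 − 87.5 = 25.

Required subsidy s = £25 per unit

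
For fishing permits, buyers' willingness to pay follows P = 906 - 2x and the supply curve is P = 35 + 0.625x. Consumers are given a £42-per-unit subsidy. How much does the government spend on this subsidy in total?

Government cost = £14608

Pre-subsidy: 906 - 2x = 35 + 0.625x gives x* = 6968/21 and P* = 5090/21.
With the rebate, buyers effectively pay Pb = Ps − 42, where Ps is the price sellers receive.
On the curves, Pb = 906 - 2x and Ps = 35 + 0.625x; the wedge Ps − Pb = 42 gives 35 + 0.625x − (906 - 2x) = 42, so x' = 7304/21.
Then Pb = 906 − 2·(7304/21) = 4418/21 and Ps = 35 + 0.625·(7304/21) = 5300/21.
Government outlay = subsidy × quantity = 42 × 7304/21 = 14608.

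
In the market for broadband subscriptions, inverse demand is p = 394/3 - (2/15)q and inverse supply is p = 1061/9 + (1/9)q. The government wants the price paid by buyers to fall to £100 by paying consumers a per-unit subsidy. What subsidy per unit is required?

At a buyer price of 100, quantity demanded is 985 − 7.5·100 = 235.
Sellers supply 235 only when they receive ps = 1061/9 + (1/9)·235 = 144.
s = ps − pb = 144 − 100 = 44.

Required subsidy s = £44 per unit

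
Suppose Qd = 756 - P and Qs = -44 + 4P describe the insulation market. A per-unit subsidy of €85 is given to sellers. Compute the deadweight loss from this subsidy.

Deadweight loss = €2890

Pre-subsidy: 756 - P = -44 + 4P gives P* = 160, Q* = 596.
With the subsidy, sellers receive Ps = Pb + 85 for each unit, where Pb is the price buyers pay.
Supply in terms of Pb becomes Qs = -44 + 4(Pb + 85) = 296 + 4Pb. Setting this equal to demand: 756 - Pb = 296 + 4Pb, so Pb = 92.
Sellers receive Ps = 92 + 85 = 177; Q' = 756 − 1·92 = 664.
The subsidy expands output by 664 − 596 = 68 past the efficient level; on those units the gap between marginal cost and willingness to pay runs from 0 up to 85.
DWL = ½ × 85 × 68 = 2890.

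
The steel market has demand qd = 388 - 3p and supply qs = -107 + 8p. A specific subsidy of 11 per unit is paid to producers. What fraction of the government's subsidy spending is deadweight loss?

Pre-subsidy: 388 - 3p = -107 + 8p gives p* = 45, q* = 253.
With the subsidy, sellers receive ps = pb + 11 for each unit, where pb is the price buyers pay.
Supply in terms of pb becomes qs = -107 + 8(pb + 11) = -19 + 8pb. Setting this equal to demand: 388 - 3pb = -19 + 8pb, so pb = 37.
Sellers receive ps = 37 + 11 = 48; q' = 388 − 3·37 = 277.
ΔCS = ½(253 + 277)(45 − 37) = 2120; ΔPS = ½(253 + 277)(48 − 45) = 795.
Government spending = 11 × 277 = 3047.
DWL = ½ × 11 × (277 − 253) = 132; fraction = 132 / 3047 = 12/277.

DWL / government spending = 12/277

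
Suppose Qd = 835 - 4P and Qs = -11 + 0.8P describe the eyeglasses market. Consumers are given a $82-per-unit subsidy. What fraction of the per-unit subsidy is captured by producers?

Pre-subsidy: 835 - 4P = -11 + 0.8P gives P* = 176.25, Q* = 130.
With the rebate, buyers effectively pay Pb = Ps − 82, where Ps is the price sellers receive.
Demand in terms of Ps becomes Qd = 835 − 4(Ps − 82) = 1163 - 4Ps. Setting this equal to supply: 1163 - 4Ps = -11 + 0.8Ps, so Ps = 2935/12.
Buyers pay Pb = 2935/12 − 82 = 1951/12; Q' = -11 + 0.8·(2935/12) = 554/3.
Buyers' price falls by P* − Pb = 176.25 − 1951/12 = 41/3; sellers' price rises by Ps − P* = 2935/12 − 176.25 = 205/3.
So producers capture (205/3)/82 = 5/6 of each unit of subsidy.

Producer share = 5/6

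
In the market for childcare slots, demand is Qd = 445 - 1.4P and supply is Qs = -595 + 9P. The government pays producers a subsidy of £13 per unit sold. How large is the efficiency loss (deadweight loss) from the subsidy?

Deadweight loss = £102.375

Pre-subsidy: 445 - 1.4P = -595 + 9P gives P* = 100, Q* = 305.
With the subsidy, sellers receive Ps = Pb + 13 for each unit, where Pb is the price buyers pay.
Supply in terms of Pb becomes Qs = -595 + 9(Pb + 13) = -478 + 9Pb. Setting this equal to demand: 445 - 1.4Pb = -478 + 9Pb, so Pb = 88.75.
Sellers receive Ps = 88.75 + 13 = 101.75; Q' = 445 − 1.4·88.75 = 320.75.
The subsidy expands output by 320.75 − 305 = 15.75 past the efficient level; on those units the gap between marginal cost and willingness to pay runs from 0 up to 13.
DWL = ½ × 13 × 15.75 = 102.375.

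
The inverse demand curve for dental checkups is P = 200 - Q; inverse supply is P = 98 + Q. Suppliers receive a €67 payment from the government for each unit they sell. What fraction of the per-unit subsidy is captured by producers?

Producer share = 0.5

Pre-subsidy: 200 - Q = 98 + Q gives Q* = 51 and P* = 149.
With the subsidy, sellers receive Ps = Pb + 67 for each unit, where Pb is the price buyers pay.
On the curves, Pb = 200 - Q and Ps = 98 + Q; the wedge Ps − Pb = 67 gives 98 + Q − (200 - Q) = 67, so Q' = 84.5.
Then Pb = 200 − 1·84.5 = 115.5 and Ps = 98 + 1·84.5 = 182.5.
Buyers' price falls by P* − Pb = 149 − 115.5 = 33.5; sellers' price rises by Ps − P* = 182.5 − 149 = 33.5.
So producers capture 33.5/67 = 0.5 of each unit of subsidy.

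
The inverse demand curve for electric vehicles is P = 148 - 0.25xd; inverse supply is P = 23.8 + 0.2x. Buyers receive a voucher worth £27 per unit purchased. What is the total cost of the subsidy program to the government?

Government cost = £9072

Pre-subsidy: 148 - 0.25x = 23.8 + 0.2x gives x* = 276 and P* = 79.
With the rebate, buyers effectively pay Pb = Ps − 27, where Ps is the price sellers receive.
On the curves, Pb = 148 - 0.25x and Ps = 23.8 + 0.2x; the wedge Ps − Pb = 27 gives 23.8 + 0.2x − (148 - 0.25x) = 27, so x' = 336.
Then Pb = 148 − 0.25·336 = 64 and Ps = 23.8 + 0.2·336 = 91.
Government outlay = subsidy × quantity = 27 × 336 = 9072.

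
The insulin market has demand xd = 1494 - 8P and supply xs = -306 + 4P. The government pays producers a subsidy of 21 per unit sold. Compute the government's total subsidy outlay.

Government cost = 7350

Pre-subsidy: 1494 - 8P = -306 + 4P gives P* = 150, x* = 294.
With the subsidy, sellers receive Ps = Pb + 21 for each unit, where Pb is the price buyers pay.
Supply in terms of Pb becomes xs = -306 + 4(Pb + 21) = -222 + 4Pb. Setting this equal to demand: 1494 - 8Pb = -222 + 4Pb, so Pb = 143.
Sellers receive Ps = 143 + 21 = 164; x' = 1494 − 8·143 = 350.
Government outlay = subsidy × quantity = 21 × 350 = 7350.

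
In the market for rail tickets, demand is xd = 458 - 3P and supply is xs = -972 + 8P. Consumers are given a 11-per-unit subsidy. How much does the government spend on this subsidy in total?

Pre-subsidy: 458 - 3P = -972 + 8P gives P* = 130, x* = 68.
With the rebate, buyers effectively pay Pb = Ps − 11, where Ps is the price sellers receive.
Demand in terms of Ps becomes xd = 458 − 3(Ps − 11) = 491 - 3Ps. Setting this equal to supply: 491 - 3Ps = -972 + 8Ps, so Ps = 133.
Buyers pay Pb = 133 − 11 = 122; x' = -972 + 8·133 = 92.
Government outlay = subsidy × quantity = 11 × 92 = 1012.

Government cost = 1012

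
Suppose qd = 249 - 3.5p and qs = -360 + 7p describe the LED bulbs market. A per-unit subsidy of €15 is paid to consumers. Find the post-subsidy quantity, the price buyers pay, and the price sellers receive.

q' = 81; buyers pay €48; sellers receive €63

Pre-subsidy: 249 - 3.5p = -360 + 7p gives p* = 58, q* = 46.
With the rebate, buyers effectively pay pb = ps − 15, where ps is the price sellers receive.
Demand in terms of ps becomes qd = 249 − 3.5(ps − 15) = 301.5 - 3.5ps. Setting this equal to supply: 301.5 - 3.5ps = -360 + 7ps, so ps = 63.
Buyers pay pb = 63 − 15 = 48; q' = -360 + 7·63 = 81.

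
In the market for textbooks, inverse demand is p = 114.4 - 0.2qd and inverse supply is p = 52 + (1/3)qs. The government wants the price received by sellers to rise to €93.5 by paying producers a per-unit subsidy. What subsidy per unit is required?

At a seller price of 93.5, quantity supplied is -156 + 3·93.5 = 124.5.
Buyers absorb 124.5 only when they pay pb = 114.4 − 0.2·124.5 = 89.5.
s = ps − pb = 93.5 − 89.5 = 4.

Required subsidy s = €4 per unit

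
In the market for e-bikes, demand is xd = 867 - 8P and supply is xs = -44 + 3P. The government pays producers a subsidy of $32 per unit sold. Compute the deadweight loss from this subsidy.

Pre-subsidy: 867 - 8P = -44 + 3P gives P* = 911/11, x* = 2249/11.
With the subsidy, sellers receive Ps = Pb + 32 for each unit, where Pb is the price buyers pay.
Supply in terms of Pb becomes xs = -44 + 3(Pb + 32) = 52 + 3Pb. Setting this equal to demand: 867 - 8Pb = 52 + 3Pb, so Pb = 815/11.
Sellers receive Ps = 815/11 + 32 = 1167/11; x' = 867 − 8·(815/11) = 3017/11.
The subsidy expands output by 3017/11 − 2249/11 = 768/11 past the efficient level; on those units the gap between marginal cost and willingness to pay runs from 0 up to 32.
DWL = ½ × 32 × 768/11 = 12288/11.

Deadweight loss = 12288/11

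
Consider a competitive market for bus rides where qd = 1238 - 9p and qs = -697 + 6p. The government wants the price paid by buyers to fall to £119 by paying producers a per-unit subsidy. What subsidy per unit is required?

Required subsidy s = £25 per unit

At a buyer price of 119, quantity demanded is 1238 − 9·119 = 167.
Sellers supply 167 only when they receive ps with -697 + 6·ps = 167, i.e. ps = 144.
s = ps − pb = 144 − 119 = 25.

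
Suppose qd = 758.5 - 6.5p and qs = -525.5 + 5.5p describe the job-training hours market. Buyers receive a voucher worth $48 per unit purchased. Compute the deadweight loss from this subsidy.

Pre-subsidy: 758.5 - 6.5p = -525.5 + 5.5p gives p* = 107, q* = 63.
With the rebate, buyers effectively pay pb = ps − 48, where ps is the price sellers receive.
Demand in terms of ps becomes qd = 758.5 − 6.5(ps − 48) = 1070.5 - 6.5ps. Setting this equal to supply: 1070.5 - 6.5ps = -525.5 + 5.5ps, so ps = 133.
Buyers pay pb = 133 − 48 = 85; q' = -525.5 + 5.5·133 = 206.
The subsidy expands output by 206 − 63 = 143 past the efficient level; on those units the gap between marginal cost and willingness to pay runs from 0 up to 48.
DWL = ½ × 48 × 143 = 3432.

Deadweight loss = $3432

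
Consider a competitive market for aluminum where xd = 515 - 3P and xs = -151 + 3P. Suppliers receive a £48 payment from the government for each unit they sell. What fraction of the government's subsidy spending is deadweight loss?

DWL / government spending = 18/127

Pre-subsidy: 515 - 3P = -151 + 3P gives P* = 111, x* = 182.
With the subsidy, sellers receive Ps = Pb + 48 for each unit, where Pb is the price buyers pay.
Supply in terms of Pb becomes xs = -151 + 3(Pb + 48) = -7 + 3Pb. Setting this equal to demand: 515 - 3Pb = -7 + 3Pb, so Pb = 87.
Sellers receive Ps = 87 + 48 = 135; x' = 515 − 3·87 = 254.
ΔCS = ½(182 + 254)(111 − 87) = 5232; ΔPS = ½(182 + 254)(135 − 111) = 5232.
Government spending = 48 × 254 = 12192.
DWL = ½ × 48 × (254 − 182) = 1728; fraction = 1728 / 12192 = 18/127.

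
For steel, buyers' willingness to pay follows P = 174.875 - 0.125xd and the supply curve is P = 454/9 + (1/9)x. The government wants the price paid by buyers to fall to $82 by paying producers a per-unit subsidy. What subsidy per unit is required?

Required subsidy s = $51 per unit

At a buyer price of 82, quantity demanded is 1399 − 8·82 = 743.
Sellers supply 743 only when they receive Ps = 454/9 + (1/9)·743 = 133.
s = Ps − Pb = 133 − 82 = 51.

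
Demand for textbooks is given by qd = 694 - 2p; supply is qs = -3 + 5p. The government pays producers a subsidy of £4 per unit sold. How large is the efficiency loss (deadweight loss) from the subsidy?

Deadweight loss = 80/7

Pre-subsidy: 694 - 2p = -3 + 5p gives p* = 697/7, q* = 3464/7.
With the subsidy, sellers receive ps = pb + 4 for each unit, where pb is the price buyers pay.
Supply in terms of pb becomes qs = -3 + 5(pb + 4) = 17 + 5pb. Setting this equal to demand: 694 - 2pb = 17 + 5pb, so pb = 677/7.
Sellers receive ps = 677/7 + 4 = 705/7; q' = 694 − 2·(677/7) = 3504/7.
The subsidy expands output by 3504/7 − 3464/7 = 40/7 past the efficient level; on those units the gap between marginal cost and willingness to pay runs from 0 up to 4.
DWL = ½ × 4 × 40/7 = 80/7.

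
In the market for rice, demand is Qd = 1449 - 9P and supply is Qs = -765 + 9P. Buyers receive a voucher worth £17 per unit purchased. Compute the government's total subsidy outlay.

Pre-subsidy: 1449 - 9P = -765 + 9P gives P* = 123, Q* = 342.
With the rebate, buyers effectively pay Pb = Ps − 17, where Ps is the price sellers receive.
Demand in terms of Ps becomes Qd = 1449 − 9(Ps − 17) = 1602 - 9Ps. Setting this equal to supply: 1602 - 9Ps = -765 + 9Ps, so Ps = 131.5.
Buyers pay Pb = 131.5 − 17 = 114.5; Q' = -765 + 9·131.5 = 418.5.
Government outlay = subsidy × quantity = 17 × 418.5 = 7114.5.

Government cost = £7114.5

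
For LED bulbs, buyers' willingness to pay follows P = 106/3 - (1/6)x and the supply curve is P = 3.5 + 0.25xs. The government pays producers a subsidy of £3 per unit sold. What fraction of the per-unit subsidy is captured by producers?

Producer share = 0.6

Pre-subsidy: 106/3 - (1/6)x = 3.5 + 0.25x gives x* = 76.4 and P* = 22.6.
With the subsidy, sellers receive Ps = Pb + 3 for each unit, where Pb is the price buyers pay.
On the curves, Pb = 106/3 - (1/6)x and Ps = 3.5 + 0.25x; the wedge Ps − Pb = 3 gives 3.5 + 0.25x − (106/3 - (1/6)x) = 3, so x' = 83.6.
Then Pb = 106/3 − (1/6)·83.6 = 21.4 and Ps = 3.5 + 0.25·83.6 = 24.4.
Buyers' price falls by P* − Pb = 22.6 − 21.4 = 1.2; sellers' price rises by Ps − P* = 24.4 − 22.6 = 1.8.
So producers capture 1.8/3 = 0.6 of each unit of subsidy.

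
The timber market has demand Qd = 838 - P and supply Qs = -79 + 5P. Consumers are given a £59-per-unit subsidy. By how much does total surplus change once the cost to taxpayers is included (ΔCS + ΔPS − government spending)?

Net change in total surplus = -17405/12

Pre-subsidy: 838 - P = -79 + 5P gives P* = 917/6, Q* = 4111/6.
With the rebate, buyers effectively pay Pb = Ps − 59, where Ps is the price sellers receive.
Demand in terms of Ps becomes Qd = 838 − 1(Ps − 59) = 897 - Ps. Setting this equal to supply: 897 - Ps = -79 + 5Ps, so Ps = 488/3.
Buyers pay Pb = 488/3 − 59 = 311/3; Q' = -79 + 5·(488/3) = 2203/3.
ΔCS = ½(4111/6 + 2203/3)(917/6 − 311/3) = 837505/24; ΔPS = ½(4111/6 + 2203/3)(488/3 − 917/6) = 167501/24.
Government spending = 59 × 2203/3 = 129977/3.
Net change = 837505/24 + 167501/24 − 129977/3 = -17405/12. The loss equals the DWL triangle ½·59·295/6.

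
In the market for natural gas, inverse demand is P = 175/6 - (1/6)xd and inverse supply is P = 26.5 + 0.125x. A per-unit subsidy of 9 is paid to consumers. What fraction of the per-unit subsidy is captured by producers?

Producer share = 3/7

Pre-subsidy: 175/6 - (1/6)x = 26.5 + 0.125x gives x* = 64/7 and P* = 387/14.
With the rebate, buyers effectively pay Pb = Ps − 9, where Ps is the price sellers receive.
On the curves, Pb = 175/6 - (1/6)x and Ps = 26.5 + 0.125x; the wedge Ps − Pb = 9 gives 26.5 + 0.125x − (175/6 - (1/6)x) = 9, so x' = 40.
Then Pb = 175/6 − (1/6)·40 = 22.5 and Ps = 26.5 + 0.125·40 = 31.5.
Buyers' price falls by P* − Pb = 387/14 − 22.5 = 36/7; sellers' price rises by Ps − P* = 31.5 − 387/14 = 27/7.
So producers capture (27/7)/9 = 3/7 of each unit of subsidy.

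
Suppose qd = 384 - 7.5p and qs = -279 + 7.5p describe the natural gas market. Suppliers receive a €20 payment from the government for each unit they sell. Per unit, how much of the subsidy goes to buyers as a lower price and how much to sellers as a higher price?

Pre-subsidy: 384 - 7.5p = -279 + 7.5p gives p* = 44.2, q* = 52.5.
With the subsidy, sellers receive ps = pb + 20 for each unit, where pb is the price buyers pay.
Supply in terms of pb becomes qs = -279 + 7.5(pb + 20) = -129 + 7.5pb. Setting this equal to demand: 384 - 7.5pb = -129 + 7.5pb, so pb = 34.2.
Sellers receive ps = 34.2 + 20 = 54.2; q' = 384 − 7.5·34.2 = 127.5.
Buyers' price falls by p* − pb = 44.2 − 34.2 = 10; sellers' price rises by ps − p* = 54.2 − 44.2 = 10.

Buyers gain €10 per unit; sellers gain €10 per unit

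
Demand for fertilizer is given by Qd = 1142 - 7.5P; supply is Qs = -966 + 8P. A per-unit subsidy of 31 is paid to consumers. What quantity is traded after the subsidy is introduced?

Q' = 242

Pre-subsidy: 1142 - 7.5P = -966 + 8P gives P* = 136, Q* = 122.
With the rebate, buyers effectively pay Pb = Ps − 31, where Ps is the price sellers receive.
Demand in terms of Ps becomes Qd = 1142 − 7.5(Ps − 31) = 1374.5 - 7.5Ps. Setting this equal to supply: 1374.5 - 7.5Ps = -966 + 8Ps, so Ps = 151.
Buyers pay Pb = 151 − 31 = 120; Q' = -966 + 8·151 = 242.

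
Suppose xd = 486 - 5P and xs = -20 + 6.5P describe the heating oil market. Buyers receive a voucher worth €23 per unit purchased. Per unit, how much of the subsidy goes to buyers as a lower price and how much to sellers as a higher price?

Pre-subsidy: 486 - 5P = -20 + 6.5P gives P* = 44, x* = 266.
With the rebate, buyers effectively pay Pb = Ps − 23, where Ps is the price sellers receive.
Demand in terms of Ps becomes xd = 486 − 5(Ps − 23) = 601 - 5Ps. Setting this equal to supply: 601 - 5Ps = -20 + 6.5Ps, so Ps = 54.
Buyers pay Pb = 54 − 23 = 31; x' = -20 + 6.5·54 = 331.
Buyers' price falls by P* − Pb = 44 − 31 = 13; sellers' price rises by Ps − P* = 54 − 44 = 10.

Buyers gain €13 per unit; sellers gain €10 per unit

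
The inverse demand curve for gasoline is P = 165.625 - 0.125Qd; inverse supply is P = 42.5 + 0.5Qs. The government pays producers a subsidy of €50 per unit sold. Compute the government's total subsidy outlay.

Government cost = €13850

Pre-subsidy: 165.625 - 0.125Q = 42.5 + 0.5Q gives Q* = 197 and P* = 141.
With the subsidy, sellers receive Ps = Pb + 50 for each unit, where Pb is the price buyers pay.
On the curves, Pb = 165.625 - 0.125Q and Ps = 42.5 + 0.5Q; the wedge Ps − Pb = 50 gives 42.5 + 0.5Q − (165.625 - 0.125Q) = 50, so Q' = 277.
Then Pb = 165.625 − 0.125·277 = 131 and Ps = 42.5 + 0.5·277 = 181.
Government outlay = subsidy × quantity = 50 × 277 = 13850.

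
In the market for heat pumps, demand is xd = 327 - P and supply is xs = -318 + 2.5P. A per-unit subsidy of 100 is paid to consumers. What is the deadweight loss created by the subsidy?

Pre-subsidy: 327 - P = -318 + 2.5P gives P* = 1290/7, x* = 999/7.
With the rebate, buyers effectively pay Pb = Ps − 100, where Ps is the price sellers receive.
Demand in terms of Ps becomes xd = 327 − 1(Ps − 100) = 427 - Ps. Setting this equal to supply: 427 - Ps = -318 + 2.5Ps, so Ps = 1490/7.
Buyers pay Pb = 1490/7 − 100 = 790/7; x' = -318 + 2.5·(1490/7) = 1499/7.
The subsidy expands output by 1499/7 − 999/7 = 500/7 past the efficient level; on those units the gap between marginal cost and willingness to pay runs from 0 up to 100.
DWL = ½ × 100 × 500/7 = 25000/7.

Deadweight loss = 25000/7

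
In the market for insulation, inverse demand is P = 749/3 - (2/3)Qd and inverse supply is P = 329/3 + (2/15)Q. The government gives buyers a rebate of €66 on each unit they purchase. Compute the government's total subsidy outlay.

Government cost = €16995

Pre-subsidy: 749/3 - (2/3)Q = 329/3 + (2/15)Q gives Q* = 175 and P* = 133.
With the rebate, buyers effectively pay Pb = Ps − 66, where Ps is the price sellers receive.
On the curves, Pb = 749/3 - (2/3)Q and Ps = 329/3 + (2/15)Q; the wedge Ps − Pb = 66 gives 329/3 + (2/15)Q − (749/3 - (2/3)Q) = 66, so Q' = 257.5.
Then Pb = 749/3 − (2/3)·257.5 = 78 and Ps = 329/3 + (2/15)·257.5 = 144.
Government outlay = subsidy × quantity = 66 × 257.5 = 16995.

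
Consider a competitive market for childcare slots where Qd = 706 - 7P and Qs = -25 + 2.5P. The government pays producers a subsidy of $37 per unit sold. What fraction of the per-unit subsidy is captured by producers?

Pre-subsidy: 706 - 7P = -25 + 2.5P gives P* = 1462/19, Q* = 3180/19.
With the subsidy, sellers receive Ps = Pb + 37 for each unit, where Pb is the price buyers pay.
Supply in terms of Pb becomes Qs = -25 + 2.5(Pb + 37) = 67.5 + 2.5Pb. Setting this equal to demand: 706 - 7Pb = 67.5 + 2.5Pb, so Pb = 1277/19.
Sellers receive Ps = 1277/19 + 37 = 1980/19; Q' = 706 − 7·(1277/19) = 4475/19.
Buyers' price falls by P* − Pb = 1462/19 − 1277/19 = 185/19; sellers' price rises by Ps − P* = 1980/19 − 1462/19 = 518/19.
So producers capture (518/19)/37 = 14/19 of each unit of subsidy.

Producer share = 14/19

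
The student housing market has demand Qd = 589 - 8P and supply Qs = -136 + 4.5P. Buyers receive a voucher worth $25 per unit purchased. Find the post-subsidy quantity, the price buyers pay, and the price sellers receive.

Q' = 197; buyers pay $49; sellers receive $74

Pre-subsidy: 589 - 8P = -136 + 4.5P gives P* = 58, Q* = 125.
With the rebate, buyers effectively pay Pb = Ps − 25, where Ps is the price sellers receive.
Demand in terms of Ps becomes Qd = 589 − 8(Ps − 25) = 789 - 8Ps. Setting this equal to supply: 789 - 8Ps = -136 + 4.5Ps, so Ps = 74.
Buyers pay Pb = 74 − 25 = 49; Q' = -136 + 4.5·74 = 197.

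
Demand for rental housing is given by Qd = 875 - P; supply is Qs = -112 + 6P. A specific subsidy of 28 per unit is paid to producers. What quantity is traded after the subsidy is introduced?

Q' = 758

Pre-subsidy: 875 - P = -112 + 6P gives P* = 141, Q* = 734.
With the subsidy, sellers receive Ps = Pb + 28 for each unit, where Pb is the price buyers pay.
Supply in terms of Pb becomes Qs = -112 + 6(Pb + 28) = 56 + 6Pb. Setting this equal to demand: 875 - Pb = 56 + 6Pb, so Pb = 117.
Sellers receive Ps = 117 + 28 = 145; Q' = 875 − 1·117 = 758.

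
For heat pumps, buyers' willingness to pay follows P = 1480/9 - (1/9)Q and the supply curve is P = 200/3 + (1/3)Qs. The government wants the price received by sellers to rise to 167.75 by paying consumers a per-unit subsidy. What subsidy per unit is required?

At a seller price of 167.75, quantity supplied is -200 + 3·167.75 = 303.25.
Buyers absorb 303.25 only when they pay Pb = 1480/9 − (1/9)·303.25 = 130.75.
s = Ps − Pb = 167.75 − 130.75 = 37.

Required subsidy s = 37 per unit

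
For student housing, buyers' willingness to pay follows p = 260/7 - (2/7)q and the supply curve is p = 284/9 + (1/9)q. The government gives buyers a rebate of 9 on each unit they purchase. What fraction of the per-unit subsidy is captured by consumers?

Consumer share = 0.72

Pre-subsidy: 260/7 - (2/7)q = 284/9 + (1/9)q gives q* = 14.08 and p* = 33.12.
With the rebate, buyers effectively pay pb = ps − 9, where ps is the price sellers receive.
On the curves, pb = 260/7 - (2/7)q and ps = 284/9 + (1/9)q; the wedge ps − pb = 9 gives 284/9 + (1/9)q − (260/7 - (2/7)q) = 9, so q' = 36.76.
Then pb = 260/7 − (2/7)·36.76 = 26.64 and ps = 284/9 + (1/9)·36.76 = 35.64.
Buyers' price falls by p* − pb = 33.12 − 26.64 = 6.48; sellers' price rises by ps − p* = 35.64 − 33.12 = 2.52.
So consumers capture 6.48/9 = 0.72 of each unit of subsidy.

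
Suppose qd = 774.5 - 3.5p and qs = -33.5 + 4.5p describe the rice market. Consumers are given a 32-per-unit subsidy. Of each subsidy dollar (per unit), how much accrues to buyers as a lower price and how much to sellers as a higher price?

Buyers gain 18 per unit; sellers gain 14 per unit

Pre-subsidy: 774.5 - 3.5p = -33.5 + 4.5p gives p* = 101, q* = 421.
With the rebate, buyers effectively pay pb = ps − 32, where ps is the price sellers receive.
Demand in terms of ps becomes qd = 774.5 − 3.5(ps − 32) = 886.5 - 3.5ps. Setting this equal to supply: 886.5 - 3.5ps = -33.5 + 4.5ps, so ps = 115.
Buyers pay pb = 115 − 32 = 83; q' = -33.5 + 4.5·115 = 484.
Buyers' price falls by p* − pb = 101 − 83 = 18; sellers' price rises by ps − p* = 115 − 101 = 14.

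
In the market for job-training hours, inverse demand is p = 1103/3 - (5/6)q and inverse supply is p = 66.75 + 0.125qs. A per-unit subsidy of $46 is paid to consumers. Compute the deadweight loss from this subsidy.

Pre-subsidy: 1103/3 - (5/6)q = 66.75 + 0.125q gives q* = 314 and p* = 106.
With the rebate, buyers effectively pay pb = ps − 46, where ps is the price sellers receive.
On the curves, pb = 1103/3 - (5/6)q and ps = 66.75 + 0.125q; the wedge ps − pb = 46 gives 66.75 + 0.125q − (1103/3 - (5/6)q) = 46, so q' = 362.
Then pb = 1103/3 − (5/6)·362 = 66 and ps = 66.75 + 0.125·362 = 112.
The subsidy expands output by 362 − 314 = 48 past the efficient level; on those units the gap between marginal cost and willingness to pay runs from 0 up to 46.
DWL = ½ × 46 × 48 = 1104.

Deadweight loss = $1104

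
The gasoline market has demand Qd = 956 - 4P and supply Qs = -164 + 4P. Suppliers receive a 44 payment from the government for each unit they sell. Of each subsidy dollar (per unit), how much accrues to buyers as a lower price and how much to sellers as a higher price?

Pre-subsidy: 956 - 4P = -164 + 4P gives P* = 140, Q* = 396.
With the subsidy, sellers receive Ps = Pb + 44 for each unit, where Pb is the price buyers pay.
Supply in terms of Pb becomes Qs = -164 + 4(Pb + 44) = 12 + 4Pb. Setting this equal to demand: 956 - 4Pb = 12 + 4Pb, so Pb = 118.
Sellers receive Ps = 118 + 44 = 162; Q' = 956 − 4·118 = 484.
Buyers' price falls by P* − Pb = 140 − 118 = 22; sellers' price rises by Ps − P* = 162 − 140 = 22.

Buyers gain 22 per unit; sellers gain 22 per unit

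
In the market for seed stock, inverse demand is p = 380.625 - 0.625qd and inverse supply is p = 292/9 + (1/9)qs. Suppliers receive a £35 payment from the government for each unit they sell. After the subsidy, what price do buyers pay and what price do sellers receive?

Buyers pay 2930/53; sellers receive 4785/53

Pre-subsidy: 380.625 - 0.625q = 292/9 + (1/9)q gives q* = 473 and p* = 85.
With the subsidy, sellers receive ps = pb + 35 for each unit, where pb is the price buyers pay.
On the curves, pb = 380.625 - 0.625q and ps = 292/9 + (1/9)q; the wedge ps − pb = 35 gives 292/9 + (1/9)q − (380.625 - 0.625q) = 35, so q' = 27589/53.
Then pb = 380.625 − 0.625·(27589/53) = 2930/53 and ps = 292/9 + (1/9)·(27589/53) = 4785/53.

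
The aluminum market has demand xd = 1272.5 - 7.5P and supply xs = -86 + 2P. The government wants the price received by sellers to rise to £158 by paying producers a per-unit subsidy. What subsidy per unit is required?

At a seller price of 158, quantity supplied is -86 + 2·158 = 230.
Buyers absorb 230 only when they pay Pb with 1272.5 − 7.5·Pb = 230, i.e. Pb = 139.
s = Ps − Pb = 158 − 139 = 19.

Required subsidy s = £19 per unit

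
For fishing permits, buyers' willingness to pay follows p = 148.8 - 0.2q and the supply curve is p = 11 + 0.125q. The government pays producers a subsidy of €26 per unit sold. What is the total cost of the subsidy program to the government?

Government cost = €13104

Pre-subsidy: 148.8 - 0.2q = 11 + 0.125q gives q* = 424 and p* = 64.
With the subsidy, sellers receive ps = pb + 26 for each unit, where pb is the price buyers pay.
On the curves, pb = 148.8 - 0.2q and ps = 11 + 0.125q; the wedge ps − pb = 26 gives 11 + 0.125q − (148.8 - 0.2q) = 26, so q' = 504.
Then pb = 148.8 − 0.2·504 = 48 and ps = 11 + 0.125·504 = 74.
Government outlay = subsidy × quantity = 26 × 504 = 13104.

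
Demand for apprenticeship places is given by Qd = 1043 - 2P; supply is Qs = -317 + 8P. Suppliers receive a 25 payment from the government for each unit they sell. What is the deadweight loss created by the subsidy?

Pre-subsidy: 1043 - 2P = -317 + 8P gives P* = 136, Q* = 771.
With the subsidy, sellers receive Ps = Pb + 25 for each unit, where Pb is the price buyers pay.
Supply in terms of Pb becomes Qs = -317 + 8(Pb + 25) = -117 + 8Pb. Setting this equal to demand: 1043 - 2Pb = -117 + 8Pb, so Pb = 116.
Sellers receive Ps = 116 + 25 = 141; Q' = 1043 − 2·116 = 811.
The subsidy expands output by 811 − 771 = 40 past the efficient level; on those units the gap between marginal cost and willingness to pay runs from 0 up to 25.
DWL = ½ × 25 × 40 = 500.

Deadweight loss = 500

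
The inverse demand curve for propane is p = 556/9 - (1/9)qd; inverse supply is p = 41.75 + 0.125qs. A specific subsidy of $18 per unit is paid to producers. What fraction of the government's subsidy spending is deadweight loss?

DWL / government spending = 324/1369

Pre-subsidy: 556/9 - (1/9)q = 41.75 + 0.125q gives q* = 1442/17 and p* = 890/17.
With the subsidy, sellers receive ps = pb + 18 for each unit, where pb is the price buyers pay.
On the curves, pb = 556/9 - (1/9)q and ps = 41.75 + 0.125q; the wedge ps − pb = 18 gives 41.75 + 0.125q − (556/9 - (1/9)q) = 18, so q' = 2738/17.
Then pb = 556/9 − (1/9)·(2738/17) = 746/17 and ps = 41.75 + 0.125·(2738/17) = 1052/17.
ΔCS = ½(1442/17 + 2738/17)(890/17 − 746/17) = 300960/289; ΔPS = ½(1442/17 + 2738/17)(1052/17 − 890/17) = 338580/289.
Government spending = 18 × 2738/17 = 49284/17.
DWL = ½ × 18 × (2738/17 − 1442/17) = 11664/17; fraction = (11664/17) / (49284/17) = 324/1369.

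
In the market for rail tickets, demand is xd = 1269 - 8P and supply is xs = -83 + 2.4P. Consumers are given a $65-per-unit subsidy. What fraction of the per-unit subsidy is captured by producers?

Pre-subsidy: 1269 - 8P = -83 + 2.4P gives P* = 130, x* = 229.
With the rebate, buyers effectively pay Pb = Ps − 65, where Ps is the price sellers receive.
Demand in terms of Ps becomes xd = 1269 − 8(Ps − 65) = 1789 - 8Ps. Setting this equal to supply: 1789 - 8Ps = -83 + 2.4Ps, so Ps = 180.
Buyers pay Pb = 180 − 65 = 115; x' = -83 + 2.4·180 = 349.
Buyers' price falls by P* − Pb = 130 − 115 = 15; sellers' price rises by Ps − P* = 180 − 130 = 50.
So producers capture 50/65 = 10/13 of each unit of subsidy.

Producer share = 10/13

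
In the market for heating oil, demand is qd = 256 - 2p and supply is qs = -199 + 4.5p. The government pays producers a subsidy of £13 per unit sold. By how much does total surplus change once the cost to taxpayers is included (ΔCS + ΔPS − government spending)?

Net change in total surplus = -£117

Pre-subsidy: 256 - 2p = -199 + 4.5p gives p* = 70, q* = 116.
With the subsidy, sellers receive ps = pb + 13 for each unit, where pb is the price buyers pay.
Supply in terms of pb becomes qs = -199 + 4.5(pb + 13) = -140.5 + 4.5pb. Setting this equal to demand: 256 - 2pb = -140.5 + 4.5pb, so pb = 61.
Sellers receive ps = 61 + 13 = 74; q' = 256 − 2·61 = 134.
ΔCS = ½(116 + 134)(70 − 61) = 1125; ΔPS = ½(116 + 134)(74 − 70) = 500.
Government spending = 13 × 134 = 1742.
Net change = 1125 + 500 − 1742 = -117. The loss equals the DWL triangle ½·13·18.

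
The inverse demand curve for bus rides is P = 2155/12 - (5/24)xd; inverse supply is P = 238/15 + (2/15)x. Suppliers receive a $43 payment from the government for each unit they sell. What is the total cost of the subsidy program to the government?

Pre-subsidy: 2155/12 - (5/24)x = 238/15 + (2/15)x gives x* = 19646/41 and P* = 3270/41.
With the subsidy, sellers receive Ps = Pb + 43 for each unit, where Pb is the price buyers pay.
On the curves, Pb = 2155/12 - (5/24)x and Ps = 238/15 + (2/15)x; the wedge Ps − Pb = 43 gives 238/15 + (2/15)x − (2155/12 - (5/24)x) = 43, so x' = 24806/41.
Then Pb = 2155/12 − (5/24)·(24806/41) = 2195/41 and Ps = 238/15 + (2/15)·(24806/41) = 3958/41.
Government outlay = subsidy × quantity = 43 × 24806/41 = 1066658/41.

Government cost = 1066658/41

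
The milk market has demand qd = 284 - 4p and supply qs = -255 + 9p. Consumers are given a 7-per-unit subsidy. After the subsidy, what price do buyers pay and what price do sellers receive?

Pre-subsidy: 284 - 4p = -255 + 9p gives p* = 539/13, q* = 1536/13.
With the rebate, buyers effectively pay pb = ps − 7, where ps is the price sellers receive.
Demand in terms of ps becomes qd = 284 − 4(ps − 7) = 312 - 4ps. Setting this equal to supply: 312 - 4ps = -255 + 9ps, so ps = 567/13.
Buyers pay pb = 567/13 − 7 = 476/13; q' = -255 + 9·(567/13) = 1788/13.

Buyers pay 476/13; sellers receive 567/13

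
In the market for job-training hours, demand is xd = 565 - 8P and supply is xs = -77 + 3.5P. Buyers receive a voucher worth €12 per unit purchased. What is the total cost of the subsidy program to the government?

Government cost = 40740/23

Pre-subsidy: 565 - 8P = -77 + 3.5P gives P* = 1284/23, x* = 2723/23.
With the rebate, buyers effectively pay Pb = Ps − 12, where Ps is the price sellers receive.
Demand in terms of Ps becomes xd = 565 − 8(Ps − 12) = 661 - 8Ps. Setting this equal to supply: 661 - 8Ps = -77 + 3.5Ps, so Ps = 1476/23.
Buyers pay Pb = 1476/23 − 12 = 1200/23; x' = -77 + 3.5·(1476/23) = 3395/23.
Government outlay = subsidy × quantity = 12 × 3395/23 = 40740/23.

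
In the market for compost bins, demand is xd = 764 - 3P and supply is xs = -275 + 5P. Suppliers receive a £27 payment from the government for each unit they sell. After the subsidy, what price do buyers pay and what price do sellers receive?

Buyers pay £113; sellers receive £140

Pre-subsidy: 764 - 3P = -275 + 5P gives P* = 129.875, x* = 374.375.
With the subsidy, sellers receive Ps = Pb + 27 for each unit, where Pb is the price buyers pay.
Supply in terms of Pb becomes xs = -275 + 5(Pb + 27) = -140 + 5Pb. Setting this equal to demand: 764 - 3Pb = -140 + 5Pb, so Pb = 113.
Sellers receive Ps = 113 + 27 = 140; x' = 764 − 3·113 = 425.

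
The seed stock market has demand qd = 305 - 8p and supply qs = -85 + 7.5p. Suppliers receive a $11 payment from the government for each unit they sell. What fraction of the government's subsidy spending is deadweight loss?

DWL / government spending = 132/907

Pre-subsidy: 305 - 8p = -85 + 7.5p gives p* = 780/31, q* = 3215/31.
With the subsidy, sellers receive ps = pb + 11 for each unit, where pb is the price buyers pay.
Supply in terms of pb becomes qs = -85 + 7.5(pb + 11) = -2.5 + 7.5pb. Setting this equal to demand: 305 - 8pb = -2.5 + 7.5pb, so pb = 615/31.
Sellers receive ps = 615/31 + 11 = 956/31; q' = 305 − 8·(615/31) = 4535/31.
ΔCS = ½(3215/31 + 4535/31)(780/31 − 615/31) = 20625/31; ΔPS = ½(3215/31 + 4535/31)(956/31 − 780/31) = 22000/31.
Government spending = 11 × 4535/31 = 49885/31.
DWL = ½ × 11 × (4535/31 − 3215/31) = 7260/31; fraction = (7260/31) / (49885/31) = 132/907.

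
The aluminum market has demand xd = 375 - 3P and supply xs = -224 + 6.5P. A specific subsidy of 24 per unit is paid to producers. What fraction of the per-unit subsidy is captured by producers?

Producer share = 6/19

Pre-subsidy: 375 - 3P = -224 + 6.5P gives P* = 1198/19, x* = 3531/19.
With the subsidy, sellers receive Ps = Pb + 24 for each unit, where Pb is the price buyers pay.
Supply in terms of Pb becomes xs = -224 + 6.5(Pb + 24) = -68 + 6.5Pb. Setting this equal to demand: 375 - 3Pb = -68 + 6.5Pb, so Pb = 886/19.
Sellers receive Ps = 886/19 + 24 = 1342/19; x' = 375 − 3·(886/19) = 4467/19.
Buyers' price falls by P* − Pb = 1198/19 − 886/19 = 312/19; sellers' price rises by Ps − P* = 1342/19 − 1198/19 = 144/19.
So producers capture (144/19)/24 = 6/19 of each unit of subsidy.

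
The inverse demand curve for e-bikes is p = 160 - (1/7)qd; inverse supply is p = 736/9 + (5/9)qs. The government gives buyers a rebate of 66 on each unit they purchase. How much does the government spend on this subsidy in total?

Pre-subsidy: 160 - (1/7)q = 736/9 + (5/9)q gives q* = 112 and p* = 144.
With the rebate, buyers effectively pay pb = ps − 66, where ps is the price sellers receive.
On the curves, pb = 160 - (1/7)q and ps = 736/9 + (5/9)q; the wedge ps − pb = 66 gives 736/9 + (5/9)q − (160 - (1/7)q) = 66, so q' = 206.5.
Then pb = 160 − (1/7)·206.5 = 130.5 and ps = 736/9 + (5/9)·206.5 = 196.5.
Government outlay = subsidy × quantity = 66 × 206.5 = 13629.

Government cost = 13629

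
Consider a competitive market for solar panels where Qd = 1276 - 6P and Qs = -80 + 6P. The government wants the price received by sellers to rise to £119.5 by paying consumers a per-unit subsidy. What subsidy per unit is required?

Required subsidy s = £13 per unit

At a seller price of 119.5, quantity supplied is -80 + 6·119.5 = 637.
Buyers absorb 637 only when they pay Pb with 1276 − 6·Pb = 637, i.e. Pb = 106.5.
s = Ps − Pb = 119.5 − 106.5 = 13.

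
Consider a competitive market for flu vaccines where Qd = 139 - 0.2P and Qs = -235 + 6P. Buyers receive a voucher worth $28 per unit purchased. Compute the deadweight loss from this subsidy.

Deadweight loss = 2352/31

Pre-subsidy: 139 - 0.2P = -235 + 6P gives P* = 1870/31, Q* = 3935/31.
With the rebate, buyers effectively pay Pb = Ps − 28, where Ps is the price sellers receive.
Demand in terms of Ps becomes Qd = 139 − 0.2(Ps − 28) = 144.6 - 0.2Ps. Setting this equal to supply: 144.6 - 0.2Ps = -235 + 6Ps, so Ps = 1898/31.
Buyers pay Pb = 1898/31 − 28 = 1030/31; Q' = -235 + 6·(1898/31) = 4103/31.
The subsidy expands output by 4103/31 − 3935/31 = 168/31 past the efficient level; on those units the gap between marginal cost and willingness to pay runs from 0 up to 28.
DWL = ½ × 28 × 168/31 = 2352/31.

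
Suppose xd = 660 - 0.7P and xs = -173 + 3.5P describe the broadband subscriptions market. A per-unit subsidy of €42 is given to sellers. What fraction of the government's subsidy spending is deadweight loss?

Pre-subsidy: 660 - 0.7P = -173 + 3.5P gives P* = 595/3, x* = 3127/6.
With the subsidy, sellers receive Ps = Pb + 42 for each unit, where Pb is the price buyers pay.
Supply in terms of Pb becomes xs = -173 + 3.5(Pb + 42) = -26 + 3.5Pb. Setting this equal to demand: 660 - 0.7Pb = -26 + 3.5Pb, so Pb = 490/3.
Sellers receive Ps = 490/3 + 42 = 616/3; x' = 660 − 0.7·(490/3) = 1637/3.
ΔCS = ½(3127/6 + 1637/3)(595/3 − 490/3) = 224035/12; ΔPS = ½(3127/6 + 1637/3)(616/3 − 595/3) = 44807/12.
Government spending = 42 × 1637/3 = 22918.
DWL = ½ × 42 × (1637/3 − 3127/6) = 514.5; fraction = 514.5 / 22918 = 147/6548.

DWL / government spending = 147/6548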